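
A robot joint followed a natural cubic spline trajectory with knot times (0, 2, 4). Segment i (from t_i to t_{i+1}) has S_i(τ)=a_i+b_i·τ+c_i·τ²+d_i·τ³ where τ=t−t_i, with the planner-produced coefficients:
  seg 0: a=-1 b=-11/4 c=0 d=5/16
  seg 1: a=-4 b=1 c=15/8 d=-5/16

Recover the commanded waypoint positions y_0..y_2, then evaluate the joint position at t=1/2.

y_0 = S_0(0) = a_0 = -1
y_1 = S_1(0) = a_1 = -4
y_2 = S_1(2) = 3
t_q=1/2 is in segment 0 (τ=1/2); S_0(τ)=-299/128

y_0=-1 y_1=-4 y_2=3
S(1/2) = -299/128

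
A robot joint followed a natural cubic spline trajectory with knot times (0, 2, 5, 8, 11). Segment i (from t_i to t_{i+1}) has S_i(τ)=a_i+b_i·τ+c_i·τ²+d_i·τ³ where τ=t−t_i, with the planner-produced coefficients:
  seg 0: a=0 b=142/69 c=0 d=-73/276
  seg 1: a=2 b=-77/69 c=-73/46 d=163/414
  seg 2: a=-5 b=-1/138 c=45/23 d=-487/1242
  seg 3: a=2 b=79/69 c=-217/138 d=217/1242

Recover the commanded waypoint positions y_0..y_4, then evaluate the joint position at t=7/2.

y_0=0 y_1=2 y_2=-5 y_3=2 y_4=-4
S(7/2) = -705/368

y_0 = S_0(0) = a_0 = 0
y_1 = S_1(0) = a_1 = 2
y_2 = S_2(0) = a_2 = -5
y_3 = S_3(0) = a_3 = 2
y_4 = S_3(3) = -4
t_q=7/2 is in segment 1 (τ=3/2); S_1(τ)=-705/368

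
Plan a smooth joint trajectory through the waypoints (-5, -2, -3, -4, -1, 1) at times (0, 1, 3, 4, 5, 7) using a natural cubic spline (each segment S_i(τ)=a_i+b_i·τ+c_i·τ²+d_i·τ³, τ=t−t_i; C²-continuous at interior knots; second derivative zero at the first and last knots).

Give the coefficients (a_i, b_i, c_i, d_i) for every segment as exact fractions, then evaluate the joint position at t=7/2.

  seg 0: a=-5 b=2487/700 c=0 d=-387/700
  seg 1: a=-2 b=663/350 c=-1161/700 d=323/1400
  seg 2: a=-3 b=-69/35 c=-48/175 d=218/175
  seg 3: a=-4 b=213/175 c=606/175 d=-42/25
  seg 4: a=-1 b=543/175 c=-276/175 d=46/175
S(7/2) = -2729/700

Δ: Δ0=3, Δ1=-1/2, Δ2=-1, Δ3=3, Δ4=1
row 1: diag=6, rhs=-21; c'=1/3, d'=-7/2
row 2: denom=6−2·1/3=16/3; d'=(-3−2·-7/2)/(16/3)=3/4
row 3: denom=4−1·3/16=61/16; d'=(24−1·3/4)/(61/16)=372/61
row 4: denom=6−1·16/61=350/61; d'=(-12−1·372/61)/(350/61)=-552/175
back: M4=-552/175
back: M3=372/61−16/61·-552/175=1212/175
back: M2=3/4−3/16·1212/175=-96/175
back: M1=-7/2−1/3·-96/175=-1161/350
M: M0=0, M1=-1161/350, M2=-96/175, M3=1212/175, M4=-552/175, M5=0
seg 0: a=-5, c=M0/2=0, d=(M1−M0)/(6·1)=-387/700, b=Δ0−h0·(2M0+M1)/6=2487/700
seg 1: a=-2, c=M1/2=-1161/700, d=(M2−M1)/(6·2)=323/1400, b=Δ1−h1·(2M1+M2)/6=663/350
seg 2: a=-3, c=M2/2=-48/175, d=(M3−M2)/(6·1)=218/175, b=Δ2−h2·(2M2+M3)/6=-69/35
seg 3: a=-4, c=M3/2=606/175, d=(M4−M3)/(6·1)=-42/25, b=Δ3−h3·(2M3+M4)/6=213/175
seg 4: a=-1, c=M4/2=-276/175, d=(M5−M4)/(6·2)=46/175, b=Δ4−h4·(2M4+M5)/6=543/175
t_q=7/2 → seg 2, τ=1/2; S=-3+-69/35·τ+-48/175·τ²+218/175·τ³=-2729/700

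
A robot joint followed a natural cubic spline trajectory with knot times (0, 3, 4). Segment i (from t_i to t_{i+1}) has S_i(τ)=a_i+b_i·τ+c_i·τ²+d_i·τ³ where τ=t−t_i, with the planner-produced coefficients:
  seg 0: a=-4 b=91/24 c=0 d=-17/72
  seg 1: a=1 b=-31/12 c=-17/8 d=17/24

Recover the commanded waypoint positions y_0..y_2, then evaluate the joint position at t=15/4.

y_0 = S_0(0) = a_0 = -4
y_1 = S_1(0) = a_1 = 1
y_2 = S_1(1) = -3
t_q=15/4 is in segment 1 (τ=3/4); S_1(τ)=-939/512

y_0=-4 y_1=1 y_2=-3
S(15/4) = -939/512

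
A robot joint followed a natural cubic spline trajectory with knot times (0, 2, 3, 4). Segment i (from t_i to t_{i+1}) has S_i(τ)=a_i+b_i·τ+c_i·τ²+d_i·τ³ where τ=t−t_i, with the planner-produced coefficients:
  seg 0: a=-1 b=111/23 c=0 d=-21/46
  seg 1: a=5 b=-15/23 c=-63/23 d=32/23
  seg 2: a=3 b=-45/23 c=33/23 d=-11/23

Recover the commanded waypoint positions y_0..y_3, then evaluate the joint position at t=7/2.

y_0 = S_0(0) = a_0 = -1
y_1 = S_1(0) = a_1 = 5
y_2 = S_2(0) = a_2 = 3
y_3 = S_2(1) = 2
t_q=7/2 is in segment 2 (τ=1/2); S_2(τ)=427/184

y_0=-1 y_1=5 y_2=3 y_3=2
S(7/2) = 427/184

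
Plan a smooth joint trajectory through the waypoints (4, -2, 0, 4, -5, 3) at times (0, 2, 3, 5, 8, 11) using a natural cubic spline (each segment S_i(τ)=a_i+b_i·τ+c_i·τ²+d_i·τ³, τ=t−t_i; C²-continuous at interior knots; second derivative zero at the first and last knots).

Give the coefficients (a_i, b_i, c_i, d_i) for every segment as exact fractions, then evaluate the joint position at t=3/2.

  seg 0: a=4 b=-16663/3597 c=0 d=1468/3597
  seg 1: a=-2 b=953/3597 c=2936/1199 d=-2567/3597
  seg 2: a=0 b=988/327 c=369/1199 d=-1472/3597
  seg 3: a=4 b=-2368/3597 c=-2575/1199 d=14752/32373
  seg 4: a=-5 b=-4462/3597 c=7027/3597 d=-7027/32373
S(3/2) = -1884/1199

Δ: Δ0=-3, Δ1=2, Δ2=2, Δ3=-3, Δ4=8/3
row 1: diag=6, rhs=30; c'=1/6, d'=5
row 2: denom=6−1·1/6=35/6; d'=(0−1·5)/(35/6)=-6/7
row 3: denom=10−2·12/35=326/35; d'=(-30−2·-6/7)/(326/35)=-495/163
row 4: denom=12−3·105/326=3597/326; d'=(34−3·-495/163)/(3597/326)=14054/3597
back: M4=14054/3597
back: M3=-495/163−105/326·14054/3597=-5150/1199
back: M2=-6/7−12/35·-5150/1199=738/1199
back: M1=5−1/6·738/1199=5872/1199
M: M0=0, M1=5872/1199, M2=738/1199, M3=-5150/1199, M4=14054/3597, M5=0
seg 0: a=4, c=M0/2=0, d=(M1−M0)/(6·2)=1468/3597, b=Δ0−h0·(2M0+M1)/6=-16663/3597
seg 1: a=-2, c=M1/2=2936/1199, d=(M2−M1)/(6·1)=-2567/3597, b=Δ1−h1·(2M1+M2)/6=953/3597
seg 2: a=0, c=M2/2=369/1199, d=(M3−M2)/(6·2)=-1472/3597, b=Δ2−h2·(2M2+M3)/6=988/327
seg 3: a=4, c=M3/2=-2575/1199, d=(M4−M3)/(6·3)=14752/32373, b=Δ3−h3·(2M3+M4)/6=-2368/3597
seg 4: a=-5, c=M4/2=7027/3597, d=(M5−M4)/(6·3)=-7027/32373, b=Δ4−h4·(2M4+M5)/6=-4462/3597
t_q=3/2 → seg 0, τ=3/2; S=4+-16663/3597·τ+0·τ²+1468/3597·τ³=-1884/1199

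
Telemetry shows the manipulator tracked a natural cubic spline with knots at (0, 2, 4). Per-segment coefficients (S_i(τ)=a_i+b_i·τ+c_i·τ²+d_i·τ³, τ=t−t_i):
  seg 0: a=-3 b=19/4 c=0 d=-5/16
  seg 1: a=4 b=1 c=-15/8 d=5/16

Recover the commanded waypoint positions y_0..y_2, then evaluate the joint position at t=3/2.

y_0=-3 y_1=4 y_2=1
S(3/2) = 393/128

y_0 = S_0(0) = a_0 = -3
y_1 = S_1(0) = a_1 = 4
y_2 = S_1(2) = 1
t_q=3/2 is in segment 0 (τ=3/2); S_0(τ)=393/128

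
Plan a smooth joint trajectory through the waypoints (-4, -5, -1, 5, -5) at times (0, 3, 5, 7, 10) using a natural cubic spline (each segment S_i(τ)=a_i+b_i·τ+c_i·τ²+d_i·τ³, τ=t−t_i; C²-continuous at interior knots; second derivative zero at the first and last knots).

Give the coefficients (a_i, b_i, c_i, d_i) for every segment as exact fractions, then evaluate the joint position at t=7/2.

  seg 0: a=-4 b=-53/60 c=0 d=11/180
  seg 1: a=-5 b=23/30 c=11/20 d=1/30
  seg 2: a=-1 b=101/30 c=3/4 d=-7/15
  seg 3: a=5 b=23/30 c=-41/20 d=41/180
S(7/2) = -179/40

Δ: Δ0=-1/3, Δ1=2, Δ2=3, Δ3=-10/3
row 1: diag=10, rhs=14; c'=1/5, d'=7/5
row 2: denom=8−2·1/5=38/5; d'=(6−2·7/5)/(38/5)=8/19
row 3: denom=10−2·5/19=180/19; d'=(-38−2·8/19)/(180/19)=-41/10
back: M3=-41/10
back: M2=8/19−5/19·-41/10=3/2
back: M1=7/5−1/5·3/2=11/10
M: M0=0, M1=11/10, M2=3/2, M3=-41/10, M4=0
seg 0: a=-4, c=M0/2=0, d=(M1−M0)/(6·3)=11/180, b=Δ0−h0·(2M0+M1)/6=-53/60
seg 1: a=-5, c=M1/2=11/20, d=(M2−M1)/(6·2)=1/30, b=Δ1−h1·(2M1+M2)/6=23/30
seg 2: a=-1, c=M2/2=3/4, d=(M3−M2)/(6·2)=-7/15, b=Δ2−h2·(2M2+M3)/6=101/30
seg 3: a=5, c=M3/2=-41/20, d=(M4−M3)/(6·3)=41/180, b=Δ3−h3·(2M3+M4)/6=23/30
t_q=7/2 → seg 1, τ=1/2; S=-5+23/30·τ+11/20·τ²+1/30·τ³=-179/40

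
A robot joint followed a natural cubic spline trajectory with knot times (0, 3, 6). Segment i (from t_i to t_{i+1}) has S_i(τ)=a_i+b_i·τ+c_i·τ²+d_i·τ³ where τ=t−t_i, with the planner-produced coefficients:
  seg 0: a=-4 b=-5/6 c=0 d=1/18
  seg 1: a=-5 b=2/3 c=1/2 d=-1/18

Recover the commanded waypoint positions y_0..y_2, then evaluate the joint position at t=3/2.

y_0=-4 y_1=-5 y_2=0
S(3/2) = -81/16

y_0 = S_0(0) = a_0 = -4
y_1 = S_1(0) = a_1 = -5
y_2 = S_1(3) = 0
t_q=3/2 is in segment 0 (τ=3/2); S_0(τ)=-81/16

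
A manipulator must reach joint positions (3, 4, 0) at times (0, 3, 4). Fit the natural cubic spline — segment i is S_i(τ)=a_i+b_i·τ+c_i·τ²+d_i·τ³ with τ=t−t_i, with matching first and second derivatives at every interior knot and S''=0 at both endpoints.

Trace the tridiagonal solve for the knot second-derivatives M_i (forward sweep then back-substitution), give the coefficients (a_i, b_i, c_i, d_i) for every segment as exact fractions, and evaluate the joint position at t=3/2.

Δ: Δ0=1/3, Δ1=-4
row 1: diag=8, rhs=-26; c'=1/8, d'=-13/4
back: M1=-13/4
M: M0=0, M1=-13/4, M2=0
seg 0: a=3, c=M0/2=0, d=(M1−M0)/(6·3)=-13/72, b=Δ0−h0·(2M0+M1)/6=47/24
seg 1: a=4, c=M1/2=-13/8, d=(M2−M1)/(6·1)=13/24, b=Δ1−h1·(2M1+M2)/6=-35/12
t_q=3/2 → seg 0, τ=3/2; S=3+47/24·τ+0·τ²+-13/72·τ³=341/64

  seg 0: a=3 b=47/24 c=0 d=-13/72
  seg 1: a=4 b=-35/12 c=-13/8 d=13/24
S(3/2) = 341/64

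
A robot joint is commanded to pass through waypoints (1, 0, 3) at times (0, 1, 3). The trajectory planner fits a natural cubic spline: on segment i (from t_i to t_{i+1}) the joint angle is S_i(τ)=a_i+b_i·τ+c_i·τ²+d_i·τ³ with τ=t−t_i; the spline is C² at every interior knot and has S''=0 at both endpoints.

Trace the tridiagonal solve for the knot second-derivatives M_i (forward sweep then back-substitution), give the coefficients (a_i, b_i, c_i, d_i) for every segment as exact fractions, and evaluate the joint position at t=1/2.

  seg 0: a=1 b=-17/12 c=0 d=5/12
  seg 1: a=0 b=-1/6 c=5/4 d=-5/24
S(1/2) = 11/32

Δ: Δ0=-1, Δ1=3/2
row 1: diag=6, rhs=15; c'=1/3, d'=5/2
back: M1=5/2
M: M0=0, M1=5/2, M2=0
seg 0: a=1, c=M0/2=0, d=(M1−M0)/(6·1)=5/12, b=Δ0−h0·(2M0+M1)/6=-17/12
seg 1: a=0, c=M1/2=5/4, d=(M2−M1)/(6·2)=-5/24, b=Δ1−h1·(2M1+M2)/6=-1/6
t_q=1/2 → seg 0, τ=1/2; S=1+-17/12·τ+0·τ²+5/12·τ³=11/32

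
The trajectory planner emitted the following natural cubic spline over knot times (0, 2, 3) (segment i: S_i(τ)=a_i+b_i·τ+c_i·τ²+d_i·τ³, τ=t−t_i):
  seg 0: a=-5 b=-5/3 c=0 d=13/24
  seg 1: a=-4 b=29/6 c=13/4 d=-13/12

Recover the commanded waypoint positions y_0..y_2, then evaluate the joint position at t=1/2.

y_0 = S_0(0) = a_0 = -5
y_1 = S_1(0) = a_1 = -4
y_2 = S_1(1) = 3
t_q=1/2 is in segment 0 (τ=1/2); S_0(τ)=-369/64

y_0=-5 y_1=-4 y_2=3
S(1/2) = -369/64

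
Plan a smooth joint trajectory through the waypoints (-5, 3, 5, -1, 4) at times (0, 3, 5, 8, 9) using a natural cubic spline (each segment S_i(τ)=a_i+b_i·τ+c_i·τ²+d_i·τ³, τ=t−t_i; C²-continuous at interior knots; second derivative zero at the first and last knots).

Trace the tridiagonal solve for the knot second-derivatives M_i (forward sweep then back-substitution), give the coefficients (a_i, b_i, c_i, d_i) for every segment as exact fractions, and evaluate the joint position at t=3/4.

  seg 0: a=-5 b=631/226 c=0 d=-85/6102
  seg 1: a=3 b=273/113 c=-85/678 d=-395/1356
  seg 2: a=5 b=-536/339 c=-635/339 d=1763/3051
  seg 3: a=-1 b=943/339 c=376/113 d=-376/339
S(3/4) = -42117/14464

Δ: Δ0=8/3, Δ1=1, Δ2=-2, Δ3=5
row 1: diag=10, rhs=-10; c'=1/5, d'=-1
row 2: denom=10−2·1/5=48/5; d'=(-18−2·-1)/(48/5)=-5/3
row 3: denom=8−3·5/16=113/16; d'=(42−3·-5/3)/(113/16)=752/113
back: M3=752/113
back: M2=-5/3−5/16·752/113=-1270/339
back: M1=-1−1/5·-1270/339=-85/339
M: M0=0, M1=-85/339, M2=-1270/339, M3=752/113, M4=0
seg 0: a=-5, c=M0/2=0, d=(M1−M0)/(6·3)=-85/6102, b=Δ0−h0·(2M0+M1)/6=631/226
seg 1: a=3, c=M1/2=-85/678, d=(M2−M1)/(6·2)=-395/1356, b=Δ1−h1·(2M1+M2)/6=273/113
seg 2: a=5, c=M2/2=-635/339, d=(M3−M2)/(6·3)=1763/3051, b=Δ2−h2·(2M2+M3)/6=-536/339
seg 3: a=-1, c=M3/2=376/113, d=(M4−M3)/(6·1)=-376/339, b=Δ3−h3·(2M3+M4)/6=943/339
t_q=3/4 → seg 0, τ=3/4; S=-5+631/226·τ+0·τ²+-85/6102·τ³=-42117/14464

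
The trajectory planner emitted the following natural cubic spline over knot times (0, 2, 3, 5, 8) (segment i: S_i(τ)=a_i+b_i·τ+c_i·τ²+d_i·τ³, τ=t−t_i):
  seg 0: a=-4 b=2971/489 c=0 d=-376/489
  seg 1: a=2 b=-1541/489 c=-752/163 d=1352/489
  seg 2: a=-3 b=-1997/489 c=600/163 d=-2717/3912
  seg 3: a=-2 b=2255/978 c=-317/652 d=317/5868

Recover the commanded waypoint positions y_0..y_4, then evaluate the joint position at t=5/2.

y_0 = S_0(0) = a_0 = -4
y_1 = S_1(0) = a_1 = 2
y_2 = S_2(0) = a_2 = -3
y_3 = S_3(0) = a_3 = -2
y_4 = S_3(3) = 2
t_q=5/2 is in segment 1 (τ=1/2); S_1(τ)=-125/326

y_0=-4 y_1=2 y_2=-3 y_3=-2 y_4=2
S(5/2) = -125/326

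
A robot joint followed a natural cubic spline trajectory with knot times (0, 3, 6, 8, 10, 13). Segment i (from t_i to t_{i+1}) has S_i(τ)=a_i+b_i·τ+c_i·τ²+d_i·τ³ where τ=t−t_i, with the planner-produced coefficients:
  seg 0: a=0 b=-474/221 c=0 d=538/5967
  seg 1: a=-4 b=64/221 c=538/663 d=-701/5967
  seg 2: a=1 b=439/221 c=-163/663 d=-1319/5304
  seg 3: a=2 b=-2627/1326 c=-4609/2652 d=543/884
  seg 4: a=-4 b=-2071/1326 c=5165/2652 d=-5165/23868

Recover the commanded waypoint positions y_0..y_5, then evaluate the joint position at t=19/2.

y_0=0 y_1=-4 y_2=1 y_3=2 y_4=-4 y_5=3
S(19/2) = -19865/7072

y_0 = S_0(0) = a_0 = 0
y_1 = S_1(0) = a_1 = -4
y_2 = S_2(0) = a_2 = 1
y_3 = S_3(0) = a_3 = 2
y_4 = S_4(0) = a_4 = -4
y_5 = S_4(3) = 3
t_q=19/2 is in segment 3 (τ=3/2); S_3(τ)=-19865/7072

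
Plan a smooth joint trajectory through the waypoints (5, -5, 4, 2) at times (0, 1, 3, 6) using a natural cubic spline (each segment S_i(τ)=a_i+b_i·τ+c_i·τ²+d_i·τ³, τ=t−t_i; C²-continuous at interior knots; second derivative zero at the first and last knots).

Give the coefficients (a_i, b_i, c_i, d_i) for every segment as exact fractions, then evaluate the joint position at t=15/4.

  seg 0: a=5 b=-1073/84 c=0 d=233/84
  seg 1: a=-5 b=-187/42 c=233/28 d=-323/168
  seg 2: a=4 b=121/21 c=-45/14 d=5/14
S(15/4) = 853/128

Δ: Δ0=-10, Δ1=9/2, Δ2=-2/3
row 1: diag=6, rhs=87; c'=1/3, d'=29/2
row 2: denom=10−2·1/3=28/3; d'=(-31−2·29/2)/(28/3)=-45/7
back: M2=-45/7
back: M1=29/2−1/3·-45/7=233/14
M: M0=0, M1=233/14, M2=-45/7, M3=0
seg 0: a=5, c=M0/2=0, d=(M1−M0)/(6·1)=233/84, b=Δ0−h0·(2M0+M1)/6=-1073/84
seg 1: a=-5, c=M1/2=233/28, d=(M2−M1)/(6·2)=-323/168, b=Δ1−h1·(2M1+M2)/6=-187/42
seg 2: a=4, c=M2/2=-45/14, d=(M3−M2)/(6·3)=5/14, b=Δ2−h2·(2M2+M3)/6=121/21
t_q=15/4 → seg 2, τ=3/4; S=4+121/21·τ+-45/14·τ²+5/14·τ³=853/128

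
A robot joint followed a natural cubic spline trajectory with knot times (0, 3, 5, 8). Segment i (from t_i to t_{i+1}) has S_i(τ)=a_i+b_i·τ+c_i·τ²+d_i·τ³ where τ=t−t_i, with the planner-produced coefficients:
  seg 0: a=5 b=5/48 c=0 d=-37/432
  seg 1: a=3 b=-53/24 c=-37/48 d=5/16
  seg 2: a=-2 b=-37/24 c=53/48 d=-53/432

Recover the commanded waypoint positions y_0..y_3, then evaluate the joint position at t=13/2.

y_0 = S_0(0) = a_0 = 5
y_1 = S_1(0) = a_1 = 3
y_2 = S_2(0) = a_2 = -2
y_3 = S_2(3) = 0
t_q=13/2 is in segment 2 (τ=3/2); S_2(τ)=-287/128

y_0=5 y_1=3 y_2=-2 y_3=0
S(13/2) = -287/128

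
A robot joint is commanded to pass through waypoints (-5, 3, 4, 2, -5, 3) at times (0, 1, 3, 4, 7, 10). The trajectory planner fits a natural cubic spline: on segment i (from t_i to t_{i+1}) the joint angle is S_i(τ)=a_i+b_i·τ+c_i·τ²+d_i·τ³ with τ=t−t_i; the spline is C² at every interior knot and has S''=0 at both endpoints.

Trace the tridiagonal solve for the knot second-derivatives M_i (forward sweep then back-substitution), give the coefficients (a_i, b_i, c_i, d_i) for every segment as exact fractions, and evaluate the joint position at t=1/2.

  seg 0: a=-5 b=6281/678 c=0 d=-857/678
  seg 1: a=3 b=1855/339 c=-857/226 d=1771/2712
  seg 2: a=4 b=-1261/678 c=57/452 d=-361/1356
  seg 3: a=2 b=-3263/1356 c=-76/113 d=105/452
  seg 4: a=-5 b=-115/678 c=641/452 d=-641/4068
S(1/2) = -951/1808

Δ: Δ0=8, Δ1=1/2, Δ2=-2, Δ3=-7/3, Δ4=8/3
row 1: diag=6, rhs=-45; c'=1/3, d'=-15/2
row 2: denom=6−2·1/3=16/3; d'=(-15−2·-15/2)/(16/3)=0
row 3: denom=8−1·3/16=125/16; d'=(-2−1·0)/(125/16)=-32/125
row 4: denom=12−3·48/125=1356/125; d'=(30−3·-32/125)/(1356/125)=641/226
back: M4=641/226
back: M3=-32/125−48/125·641/226=-152/113
back: M2=0−3/16·-152/113=57/226
back: M1=-15/2−1/3·57/226=-857/113
M: M0=0, M1=-857/113, M2=57/226, M3=-152/113, M4=641/226, M5=0
seg 0: a=-5, c=M0/2=0, d=(M1−M0)/(6·1)=-857/678, b=Δ0−h0·(2M0+M1)/6=6281/678
seg 1: a=3, c=M1/2=-857/226, d=(M2−M1)/(6·2)=1771/2712, b=Δ1−h1·(2M1+M2)/6=1855/339
seg 2: a=4, c=M2/2=57/452, d=(M3−M2)/(6·1)=-361/1356, b=Δ2−h2·(2M2+M3)/6=-1261/678
seg 3: a=2, c=M3/2=-76/113, d=(M4−M3)/(6·3)=105/452, b=Δ3−h3·(2M3+M4)/6=-3263/1356
seg 4: a=-5, c=M4/2=641/452, d=(M5−M4)/(6·3)=-641/4068, b=Δ4−h4·(2M4+M5)/6=-115/678
t_q=1/2 → seg 0, τ=1/2; S=-5+6281/678·τ+0·τ²+-857/678·τ³=-951/1808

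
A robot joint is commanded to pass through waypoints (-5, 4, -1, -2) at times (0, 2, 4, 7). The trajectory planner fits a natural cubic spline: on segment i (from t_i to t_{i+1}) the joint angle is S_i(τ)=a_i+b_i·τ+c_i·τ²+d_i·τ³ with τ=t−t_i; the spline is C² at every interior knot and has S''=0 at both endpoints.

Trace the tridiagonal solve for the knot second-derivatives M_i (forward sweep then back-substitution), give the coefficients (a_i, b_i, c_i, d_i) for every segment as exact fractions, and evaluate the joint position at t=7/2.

  seg 0: a=-5 b=368/57 c=0 d=-223/456
  seg 1: a=4 b=67/114 c=-223/76 d=317/456
  seg 2: a=-1 b=-160/57 c=47/38 d=-47/342
S(7/2) = 761/1216

Δ: Δ0=9/2, Δ1=-5/2, Δ2=-1/3
row 1: diag=8, rhs=-42; c'=1/4, d'=-21/4
row 2: denom=10−2·1/4=19/2; d'=(13−2·-21/4)/(19/2)=47/19
back: M2=47/19
back: M1=-21/4−1/4·47/19=-223/38
M: M0=0, M1=-223/38, M2=47/19, M3=0
seg 0: a=-5, c=M0/2=0, d=(M1−M0)/(6·2)=-223/456, b=Δ0−h0·(2M0+M1)/6=368/57
seg 1: a=4, c=M1/2=-223/76, d=(M2−M1)/(6·2)=317/456, b=Δ1−h1·(2M1+M2)/6=67/114
seg 2: a=-1, c=M2/2=47/38, d=(M3−M2)/(6·3)=-47/342, b=Δ2−h2·(2M2+M3)/6=-160/57
t_q=7/2 → seg 1, τ=3/2; S=4+67/114·τ+-223/76·τ²+317/456·τ³=761/1216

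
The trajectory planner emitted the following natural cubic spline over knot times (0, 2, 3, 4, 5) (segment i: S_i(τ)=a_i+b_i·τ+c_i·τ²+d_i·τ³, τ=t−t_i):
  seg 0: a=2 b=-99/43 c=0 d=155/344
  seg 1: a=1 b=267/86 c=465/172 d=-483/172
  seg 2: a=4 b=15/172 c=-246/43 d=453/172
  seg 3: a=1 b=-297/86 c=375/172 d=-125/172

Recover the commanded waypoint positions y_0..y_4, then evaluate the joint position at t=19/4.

y_0 = S_0(0) = a_0 = 2
y_1 = S_1(0) = a_1 = 1
y_2 = S_2(0) = a_2 = 4
y_3 = S_3(0) = a_3 = 1
y_4 = S_3(1) = -1
t_q=19/4 is in segment 3 (τ=3/4); S_3(τ)=-7379/11008

y_0=2 y_1=1 y_2=4 y_3=1 y_4=-1
S(19/4) = -7379/11008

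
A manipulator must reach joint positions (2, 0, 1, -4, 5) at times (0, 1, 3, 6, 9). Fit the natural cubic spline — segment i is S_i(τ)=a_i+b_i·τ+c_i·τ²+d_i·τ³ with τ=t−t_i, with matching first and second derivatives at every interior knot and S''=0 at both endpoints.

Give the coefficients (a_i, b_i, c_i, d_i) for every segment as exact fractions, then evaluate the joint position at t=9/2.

Δ: Δ0=-2, Δ1=1/2, Δ2=-5/3, Δ3=3
row 1: diag=6, rhs=15; c'=1/3, d'=5/2
row 2: denom=10−2·1/3=28/3; d'=(-13−2·5/2)/(28/3)=-27/14
row 3: denom=12−3·9/28=309/28; d'=(28−3·-27/14)/(309/28)=946/309
back: M3=946/309
back: M2=-27/14−9/28·946/309=-300/103
back: M1=5/2−1/3·-300/103=715/206
M: M0=0, M1=715/206, M2=-300/103, M3=946/309, M4=0
seg 0: a=2, c=M0/2=0, d=(M1−M0)/(6·1)=715/1236, b=Δ0−h0·(2M0+M1)/6=-3187/1236
seg 1: a=0, c=M1/2=715/412, d=(M2−M1)/(6·2)=-1315/2472, b=Δ1−h1·(2M1+M2)/6=-521/618
seg 2: a=1, c=M2/2=-150/103, d=(M3−M2)/(6·3)=923/2781, b=Δ2−h2·(2M2+M3)/6=-88/309
seg 3: a=-4, c=M3/2=473/309, d=(M4−M3)/(6·3)=-473/2781, b=Δ3−h3·(2M3+M4)/6=-19/309
t_q=9/2 → seg 2, τ=3/2; S=1+-88/309·τ+-150/103·τ²+923/2781·τ³=-1305/824

  seg 0: a=2 b=-3187/1236 c=0 d=715/1236
  seg 1: a=0 b=-521/618 c=715/412 d=-1315/2472
  seg 2: a=1 b=-88/309 c=-150/103 d=923/2781
  seg 3: a=-4 b=-19/309 c=473/309 d=-473/2781
S(9/2) = -1305/824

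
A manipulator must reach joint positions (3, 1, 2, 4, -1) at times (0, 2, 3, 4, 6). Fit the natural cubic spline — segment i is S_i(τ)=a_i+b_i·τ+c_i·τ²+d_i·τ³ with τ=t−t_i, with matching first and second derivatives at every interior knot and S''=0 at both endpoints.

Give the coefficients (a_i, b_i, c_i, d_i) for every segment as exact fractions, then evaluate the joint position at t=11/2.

  seg 0: a=3 b=-203/132 c=0 d=71/528
  seg 1: a=1 b=5/66 c=71/88 d=31/264
  seg 2: a=2 b=49/24 c=51/44 d=-317/264
  seg 3: a=4 b=25/33 c=-215/88 d=215/528
S(11/2) = 1427/1408

Δ: Δ0=-1, Δ1=1, Δ2=2, Δ3=-5/2
row 1: diag=6, rhs=12; c'=1/6, d'=2
row 2: denom=4−1·1/6=23/6; d'=(6−1·2)/(23/6)=24/23
row 3: denom=6−1·6/23=132/23; d'=(-27−1·24/23)/(132/23)=-215/44
back: M3=-215/44
back: M2=24/23−6/23·-215/44=51/22
back: M1=2−1/6·51/22=71/44
M: M0=0, M1=71/44, M2=51/22, M3=-215/44, M4=0
seg 0: a=3, c=M0/2=0, d=(M1−M0)/(6·2)=71/528, b=Δ0−h0·(2M0+M1)/6=-203/132
seg 1: a=1, c=M1/2=71/88, d=(M2−M1)/(6·1)=31/264, b=Δ1−h1·(2M1+M2)/6=5/66
seg 2: a=2, c=M2/2=51/44, d=(M3−M2)/(6·1)=-317/264, b=Δ2−h2·(2M2+M3)/6=49/24
seg 3: a=4, c=M3/2=-215/88, d=(M4−M3)/(6·2)=215/528, b=Δ3−h3·(2M3+M4)/6=25/33
t_q=11/2 → seg 3, τ=3/2; S=4+25/33·τ+-215/88·τ²+215/528·τ³=1427/1408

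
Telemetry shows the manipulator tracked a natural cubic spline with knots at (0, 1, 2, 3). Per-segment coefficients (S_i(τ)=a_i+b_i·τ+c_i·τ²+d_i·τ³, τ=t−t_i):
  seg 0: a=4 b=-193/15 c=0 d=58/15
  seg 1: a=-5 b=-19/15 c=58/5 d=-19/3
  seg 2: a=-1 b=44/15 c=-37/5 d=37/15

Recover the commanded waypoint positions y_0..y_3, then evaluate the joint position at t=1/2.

y_0 = S_0(0) = a_0 = 4
y_1 = S_1(0) = a_1 = -5
y_2 = S_2(0) = a_2 = -1
y_3 = S_2(1) = -3
t_q=1/2 is in segment 0 (τ=1/2); S_0(τ)=-39/20

y_0=4 y_1=-5 y_2=-1 y_3=-3
S(1/2) = -39/20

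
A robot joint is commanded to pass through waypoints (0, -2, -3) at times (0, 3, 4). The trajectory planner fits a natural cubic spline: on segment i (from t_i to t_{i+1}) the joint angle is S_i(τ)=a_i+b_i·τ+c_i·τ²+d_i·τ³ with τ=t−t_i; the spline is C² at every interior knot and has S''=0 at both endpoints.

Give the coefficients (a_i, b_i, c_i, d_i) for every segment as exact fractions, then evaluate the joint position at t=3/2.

  seg 0: a=0 b=-13/24 c=0 d=-1/72
  seg 1: a=-2 b=-11/12 c=-1/8 d=1/24
S(3/2) = -55/64

Δ: Δ0=-2/3, Δ1=-1
row 1: diag=8, rhs=-2; c'=1/8, d'=-1/4
back: M1=-1/4
M: M0=0, M1=-1/4, M2=0
seg 0: a=0, c=M0/2=0, d=(M1−M0)/(6·3)=-1/72, b=Δ0−h0·(2M0+M1)/6=-13/24
seg 1: a=-2, c=M1/2=-1/8, d=(M2−M1)/(6·1)=1/24, b=Δ1−h1·(2M1+M2)/6=-11/12
t_q=3/2 → seg 0, τ=3/2; S=0+-13/24·τ+0·τ²+-1/72·τ³=-55/64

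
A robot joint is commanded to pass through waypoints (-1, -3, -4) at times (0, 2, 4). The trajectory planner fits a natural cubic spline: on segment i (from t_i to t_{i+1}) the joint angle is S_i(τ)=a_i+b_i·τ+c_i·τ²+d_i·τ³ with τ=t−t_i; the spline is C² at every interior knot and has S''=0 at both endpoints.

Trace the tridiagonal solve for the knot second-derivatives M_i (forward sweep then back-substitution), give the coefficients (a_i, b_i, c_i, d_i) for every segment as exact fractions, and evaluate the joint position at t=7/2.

Δ: Δ0=-1, Δ1=-1/2
row 1: diag=8, rhs=3; c'=1/4, d'=3/8
back: M1=3/8
M: M0=0, M1=3/8, M2=0
seg 0: a=-1, c=M0/2=0, d=(M1−M0)/(6·2)=1/32, b=Δ0−h0·(2M0+M1)/6=-9/8
seg 1: a=-3, c=M1/2=3/16, d=(M2−M1)/(6·2)=-1/32, b=Δ1−h1·(2M1+M2)/6=-3/4
t_q=7/2 → seg 1, τ=3/2; S=-3+-3/4·τ+3/16·τ²+-1/32·τ³=-975/256

  seg 0: a=-1 b=-9/8 c=0 d=1/32
  seg 1: a=-3 b=-3/4 c=3/16 d=-1/32
S(7/2) = -975/256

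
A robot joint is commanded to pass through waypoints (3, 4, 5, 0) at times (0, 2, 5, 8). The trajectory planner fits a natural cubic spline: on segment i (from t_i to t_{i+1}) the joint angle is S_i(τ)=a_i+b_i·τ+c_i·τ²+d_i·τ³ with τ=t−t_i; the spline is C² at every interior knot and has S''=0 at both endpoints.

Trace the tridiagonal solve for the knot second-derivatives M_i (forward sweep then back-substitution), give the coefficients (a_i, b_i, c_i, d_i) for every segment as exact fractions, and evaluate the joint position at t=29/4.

Δ: Δ0=1/2, Δ1=1/3, Δ2=-5/3
row 1: diag=10, rhs=-1; c'=3/10, d'=-1/10
row 2: denom=12−3·3/10=111/10; d'=(-12−3·-1/10)/(111/10)=-39/37
back: M2=-39/37
back: M1=-1/10−3/10·-39/37=8/37
M: M0=0, M1=8/37, M2=-39/37, M3=0
seg 0: a=3, c=M0/2=0, d=(M1−M0)/(6·2)=2/111, b=Δ0−h0·(2M0+M1)/6=95/222
seg 1: a=4, c=M1/2=4/37, d=(M2−M1)/(6·3)=-47/666, b=Δ1−h1·(2M1+M2)/6=143/222
seg 2: a=5, c=M2/2=-39/74, d=(M3−M2)/(6·3)=13/222, b=Δ2−h2·(2M2+M3)/6=-68/111
t_q=29/4 → seg 2, τ=9/4; S=5+-68/111·τ+-39/74·τ²+13/222·τ³=7675/4736

  seg 0: a=3 b=95/222 c=0 d=2/111
  seg 1: a=4 b=143/222 c=4/37 d=-47/666
  seg 2: a=5 b=-68/111 c=-39/74 d=13/222
S(29/4) = 7675/4736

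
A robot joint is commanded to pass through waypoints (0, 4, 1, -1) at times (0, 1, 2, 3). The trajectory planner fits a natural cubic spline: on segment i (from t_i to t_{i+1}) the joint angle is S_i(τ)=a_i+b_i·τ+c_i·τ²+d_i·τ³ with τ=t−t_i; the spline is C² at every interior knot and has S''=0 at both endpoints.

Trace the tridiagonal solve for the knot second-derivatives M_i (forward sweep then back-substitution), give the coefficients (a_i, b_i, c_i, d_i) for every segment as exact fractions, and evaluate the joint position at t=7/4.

Δ: Δ0=4, Δ1=-3, Δ2=-2
row 1: diag=4, rhs=-42; c'=1/4, d'=-21/2
row 2: denom=4−1·1/4=15/4; d'=(6−1·-21/2)/(15/4)=22/5
back: M2=22/5
back: M1=-21/2−1/4·22/5=-58/5
M: M0=0, M1=-58/5, M2=22/5, M3=0
seg 0: a=0, c=M0/2=0, d=(M1−M0)/(6·1)=-29/15, b=Δ0−h0·(2M0+M1)/6=89/15
seg 1: a=4, c=M1/2=-29/5, d=(M2−M1)/(6·1)=8/3, b=Δ1−h1·(2M1+M2)/6=2/15
seg 2: a=1, c=M2/2=11/5, d=(M3−M2)/(6·1)=-11/15, b=Δ2−h2·(2M2+M3)/6=-52/15
t_q=7/4 → seg 1, τ=3/4; S=4+2/15·τ+-29/5·τ²+8/3·τ³=157/80

  seg 0: a=0 b=89/15 c=0 d=-29/15
  seg 1: a=4 b=2/15 c=-29/5 d=8/3
  seg 2: a=1 b=-52/15 c=11/5 d=-11/15
S(7/4) = 157/80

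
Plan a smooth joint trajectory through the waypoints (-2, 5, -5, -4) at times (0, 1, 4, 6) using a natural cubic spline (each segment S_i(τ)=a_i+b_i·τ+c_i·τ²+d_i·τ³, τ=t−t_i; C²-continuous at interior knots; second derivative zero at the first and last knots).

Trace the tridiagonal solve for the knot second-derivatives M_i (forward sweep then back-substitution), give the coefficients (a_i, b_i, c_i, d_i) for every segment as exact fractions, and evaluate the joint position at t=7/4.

Δ: Δ0=7, Δ1=-10/3, Δ2=1/2
row 1: diag=8, rhs=-62; c'=3/8, d'=-31/4
row 2: denom=10−3·3/8=71/8; d'=(23−3·-31/4)/(71/8)=370/71
back: M2=370/71
back: M1=-31/4−3/8·370/71=-689/71
M: M0=0, M1=-689/71, M2=370/71, M3=0
seg 0: a=-2, c=M0/2=0, d=(M1−M0)/(6·1)=-689/426, b=Δ0−h0·(2M0+M1)/6=3671/426
seg 1: a=5, c=M1/2=-689/142, d=(M2−M1)/(6·3)=353/426, b=Δ1−h1·(2M1+M2)/6=802/213
seg 2: a=-5, c=M2/2=185/71, d=(M3−M2)/(6·2)=-185/426, b=Δ2−h2·(2M2+M3)/6=-1267/426
t_q=7/4 → seg 1, τ=3/4; S=5+802/213·τ+-689/142·τ²+353/426·τ³=49477/9088

  seg 0: a=-2 b=3671/426 c=0 d=-689/426
  seg 1: a=5 b=802/213 c=-689/142 d=353/426
  seg 2: a=-5 b=-1267/426 c=185/71 d=-185/426
S(7/4) = 49477/9088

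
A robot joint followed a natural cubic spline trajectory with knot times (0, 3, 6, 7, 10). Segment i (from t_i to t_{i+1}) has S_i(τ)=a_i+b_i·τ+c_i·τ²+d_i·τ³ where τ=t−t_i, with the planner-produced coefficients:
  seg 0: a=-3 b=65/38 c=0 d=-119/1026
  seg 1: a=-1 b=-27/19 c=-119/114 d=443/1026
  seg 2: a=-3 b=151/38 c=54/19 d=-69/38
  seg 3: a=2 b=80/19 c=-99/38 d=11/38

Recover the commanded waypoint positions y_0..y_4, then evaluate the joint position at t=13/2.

y_0 = S_0(0) = a_0 = -3
y_1 = S_1(0) = a_1 = -1
y_2 = S_2(0) = a_2 = -3
y_3 = S_3(0) = a_3 = 2
y_4 = S_3(3) = -1
t_q=13/2 is in segment 2 (τ=1/2); S_2(τ)=-161/304

y_0=-3 y_1=-1 y_2=-3 y_3=2 y_4=-1
S(13/2) = -161/304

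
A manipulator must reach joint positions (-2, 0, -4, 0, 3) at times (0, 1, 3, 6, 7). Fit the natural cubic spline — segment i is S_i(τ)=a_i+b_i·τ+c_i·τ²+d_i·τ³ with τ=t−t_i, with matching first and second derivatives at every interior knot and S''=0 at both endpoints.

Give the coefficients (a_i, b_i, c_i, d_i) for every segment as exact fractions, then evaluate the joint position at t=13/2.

Δ: Δ0=2, Δ1=-2, Δ2=4/3, Δ3=3
row 1: diag=6, rhs=-24; c'=1/3, d'=-4
row 2: denom=10−2·1/3=28/3; d'=(20−2·-4)/(28/3)=3
row 3: denom=8−3·9/28=197/28; d'=(10−3·3)/(197/28)=28/197
back: M3=28/197
back: M2=3−9/28·28/197=582/197
back: M1=-4−1/3·582/197=-982/197
M: M0=0, M1=-982/197, M2=582/197, M3=28/197, M4=0
seg 0: a=-2, c=M0/2=0, d=(M1−M0)/(6·1)=-491/591, b=Δ0−h0·(2M0+M1)/6=1673/591
seg 1: a=0, c=M1/2=-491/197, d=(M2−M1)/(6·2)=391/591, b=Δ1−h1·(2M1+M2)/6=200/591
seg 2: a=-4, c=M2/2=291/197, d=(M3−M2)/(6·3)=-277/1773, b=Δ2−h2·(2M2+M3)/6=-1000/591
seg 3: a=0, c=M3/2=14/197, d=(M4−M3)/(6·1)=-14/591, b=Δ3−h3·(2M3+M4)/6=1745/591
t_q=13/2 → seg 3, τ=1/2; S=0+1745/591·τ+14/197·τ²+-14/591·τ³=1175/788

  seg 0: a=-2 b=1673/591 c=0 d=-491/591
  seg 1: a=0 b=200/591 c=-491/197 d=391/591
  seg 2: a=-4 b=-1000/591 c=291/197 d=-277/1773
  seg 3: a=0 b=1745/591 c=14/197 d=-14/591
S(13/2) = 1175/788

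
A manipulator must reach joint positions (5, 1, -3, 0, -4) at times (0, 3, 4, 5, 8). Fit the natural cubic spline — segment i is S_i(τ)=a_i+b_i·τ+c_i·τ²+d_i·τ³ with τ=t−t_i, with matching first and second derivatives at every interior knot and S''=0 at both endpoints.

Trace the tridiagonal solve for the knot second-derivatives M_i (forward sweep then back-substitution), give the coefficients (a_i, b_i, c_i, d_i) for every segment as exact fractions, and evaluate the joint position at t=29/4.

  seg 0: a=5 b=109/240 c=0 d=-143/720
  seg 1: a=1 b=-589/120 c=-143/80 d=647/240
  seg 2: a=-3 b=-19/48 c=63/10 d=-697/240
  seg 3: a=0 b=419/120 c=-193/80 d=193/720
S(29/4) = -1335/1024

Δ: Δ0=-4/3, Δ1=-4, Δ2=3, Δ3=-4/3
row 1: diag=8, rhs=-16; c'=1/8, d'=-2
row 2: denom=4−1·1/8=31/8; d'=(42−1·-2)/(31/8)=352/31
row 3: denom=8−1·8/31=240/31; d'=(-26−1·352/31)/(240/31)=-193/40
back: M3=-193/40
back: M2=352/31−8/31·-193/40=63/5
back: M1=-2−1/8·63/5=-143/40
M: M0=0, M1=-143/40, M2=63/5, M3=-193/40, M4=0
seg 0: a=5, c=M0/2=0, d=(M1−M0)/(6·3)=-143/720, b=Δ0−h0·(2M0+M1)/6=109/240
seg 1: a=1, c=M1/2=-143/80, d=(M2−M1)/(6·1)=647/240, b=Δ1−h1·(2M1+M2)/6=-589/120
seg 2: a=-3, c=M2/2=63/10, d=(M3−M2)/(6·1)=-697/240, b=Δ2−h2·(2M2+M3)/6=-19/48
seg 3: a=0, c=M3/2=-193/80, d=(M4−M3)/(6·3)=193/720, b=Δ3−h3·(2M3+M4)/6=419/120
t_q=29/4 → seg 3, τ=9/4; S=0+419/120·τ+-193/80·τ²+193/720·τ³=-1335/1024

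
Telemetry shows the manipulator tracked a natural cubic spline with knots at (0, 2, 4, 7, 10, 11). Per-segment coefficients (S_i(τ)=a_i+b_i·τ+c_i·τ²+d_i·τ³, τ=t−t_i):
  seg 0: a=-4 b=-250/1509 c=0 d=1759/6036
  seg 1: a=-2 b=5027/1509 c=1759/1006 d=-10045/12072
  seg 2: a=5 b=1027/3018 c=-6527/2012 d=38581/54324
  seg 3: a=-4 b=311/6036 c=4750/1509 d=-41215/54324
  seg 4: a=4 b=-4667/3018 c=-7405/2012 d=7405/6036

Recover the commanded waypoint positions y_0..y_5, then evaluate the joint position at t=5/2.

y_0=-4 y_1=-2 y_2=5 y_3=-4 y_4=4 y_5=0
S(5/2) = -39/32192

y_0 = S_0(0) = a_0 = -4
y_1 = S_1(0) = a_1 = -2
y_2 = S_2(0) = a_2 = 5
y_3 = S_3(0) = a_3 = -4
y_4 = S_4(0) = a_4 = 4
y_5 = S_4(1) = 0
t_q=5/2 is in segment 1 (τ=1/2); S_1(τ)=-39/32192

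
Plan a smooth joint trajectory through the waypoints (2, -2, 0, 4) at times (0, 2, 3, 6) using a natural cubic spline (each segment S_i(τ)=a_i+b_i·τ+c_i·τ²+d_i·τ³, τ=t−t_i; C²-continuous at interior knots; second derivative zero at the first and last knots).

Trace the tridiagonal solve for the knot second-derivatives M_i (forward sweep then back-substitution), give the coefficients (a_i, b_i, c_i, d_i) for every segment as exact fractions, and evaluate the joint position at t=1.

  seg 0: a=2 b=-478/141 c=0 d=49/141
  seg 1: a=-2 b=110/141 c=98/47 d=-122/141
  seg 2: a=0 b=332/141 c=-24/47 d=8/141
S(1) = -49/47

Δ: Δ0=-2, Δ1=2, Δ2=4/3
row 1: diag=6, rhs=24; c'=1/6, d'=4
row 2: denom=8−1·1/6=47/6; d'=(-4−1·4)/(47/6)=-48/47
back: M2=-48/47
back: M1=4−1/6·-48/47=196/47
M: M0=0, M1=196/47, M2=-48/47, M3=0
seg 0: a=2, c=M0/2=0, d=(M1−M0)/(6·2)=49/141, b=Δ0−h0·(2M0+M1)/6=-478/141
seg 1: a=-2, c=M1/2=98/47, d=(M2−M1)/(6·1)=-122/141, b=Δ1−h1·(2M1+M2)/6=110/141
seg 2: a=0, c=M2/2=-24/47, d=(M3−M2)/(6·3)=8/141, b=Δ2−h2·(2M2+M3)/6=332/141
t_q=1 → seg 0, τ=1; S=2+-478/141·τ+0·τ²+49/141·τ³=-49/47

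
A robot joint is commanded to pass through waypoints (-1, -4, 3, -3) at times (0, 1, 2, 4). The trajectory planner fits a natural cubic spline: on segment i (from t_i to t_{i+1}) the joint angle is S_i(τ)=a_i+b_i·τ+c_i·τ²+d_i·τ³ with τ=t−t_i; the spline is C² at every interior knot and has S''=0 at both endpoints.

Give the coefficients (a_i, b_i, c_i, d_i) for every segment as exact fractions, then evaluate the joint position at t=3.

  seg 0: a=-1 b=-139/23 c=0 d=70/23
  seg 1: a=-4 b=71/23 c=210/23 d=-120/23
  seg 2: a=3 b=131/23 c=-150/23 d=25/23
S(3) = 75/23

Δ: Δ0=-3, Δ1=7, Δ2=-3
row 1: diag=4, rhs=60; c'=1/4, d'=15
row 2: denom=6−1·1/4=23/4; d'=(-60−1·15)/(23/4)=-300/23
back: M2=-300/23
back: M1=15−1/4·-300/23=420/23
M: M0=0, M1=420/23, M2=-300/23, M3=0
seg 0: a=-1, c=M0/2=0, d=(M1−M0)/(6·1)=70/23, b=Δ0−h0·(2M0+M1)/6=-139/23
seg 1: a=-4, c=M1/2=210/23, d=(M2−M1)/(6·1)=-120/23, b=Δ1−h1·(2M1+M2)/6=71/23
seg 2: a=3, c=M2/2=-150/23, d=(M3−M2)/(6·2)=25/23, b=Δ2−h2·(2M2+M3)/6=131/23
t_q=3 → seg 2, τ=1; S=3+131/23·τ+-150/23·τ²+25/23·τ³=75/23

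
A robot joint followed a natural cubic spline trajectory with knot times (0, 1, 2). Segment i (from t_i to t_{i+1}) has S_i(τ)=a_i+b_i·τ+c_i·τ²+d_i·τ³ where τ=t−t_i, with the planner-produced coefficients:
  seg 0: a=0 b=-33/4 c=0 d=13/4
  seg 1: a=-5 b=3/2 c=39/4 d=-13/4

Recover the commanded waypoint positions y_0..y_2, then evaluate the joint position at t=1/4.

y_0=0 y_1=-5 y_2=3
S(1/4) = -515/256

y_0 = S_0(0) = a_0 = 0
y_1 = S_1(0) = a_1 = -5
y_2 = S_1(1) = 3
t_q=1/4 is in segment 0 (τ=1/4); S_0(τ)=-515/256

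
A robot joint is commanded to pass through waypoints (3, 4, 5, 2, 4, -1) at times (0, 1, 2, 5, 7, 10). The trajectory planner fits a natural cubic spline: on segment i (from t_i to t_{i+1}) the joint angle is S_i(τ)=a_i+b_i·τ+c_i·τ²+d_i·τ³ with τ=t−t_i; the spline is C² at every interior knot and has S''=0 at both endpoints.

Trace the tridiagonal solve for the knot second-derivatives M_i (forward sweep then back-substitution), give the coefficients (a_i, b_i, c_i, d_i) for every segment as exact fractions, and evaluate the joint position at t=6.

Δ: Δ0=1, Δ1=1, Δ2=-1, Δ3=1, Δ4=-5/3
row 1: diag=4, rhs=0; c'=1/4, d'=0
row 2: denom=8−1·1/4=31/4; d'=(-12−1·0)/(31/4)=-48/31
row 3: denom=10−3·12/31=274/31; d'=(12−3·-48/31)/(274/31)=258/137
row 4: denom=10−2·31/137=1308/137; d'=(-16−2·258/137)/(1308/137)=-677/327
back: M4=-677/327
back: M3=258/137−31/137·-677/327=769/327
back: M2=-48/31−12/31·769/327=-268/109
back: M1=0−1/4·-268/109=67/109
M: M0=0, M1=67/109, M2=-268/109, M3=769/327, M4=-677/327, M5=0
seg 0: a=3, c=M0/2=0, d=(M1−M0)/(6·1)=67/654, b=Δ0−h0·(2M0+M1)/6=587/654
seg 1: a=4, c=M1/2=67/218, d=(M2−M1)/(6·1)=-335/654, b=Δ1−h1·(2M1+M2)/6=394/327
seg 2: a=5, c=M2/2=-134/109, d=(M3−M2)/(6·3)=1573/5886, b=Δ2−h2·(2M2+M3)/6=185/654
seg 3: a=2, c=M3/2=769/654, d=(M4−M3)/(6·2)=-241/654, b=Δ3−h3·(2M3+M4)/6=40/327
seg 4: a=4, c=M4/2=-677/654, d=(M5−M4)/(6·3)=677/5886, b=Δ4−h4·(2M4+M5)/6=44/109
t_q=6 → seg 3, τ=1; S=2+40/327·τ+769/654·τ²+-241/654·τ³=958/327

  seg 0: a=3 b=587/654 c=0 d=67/654
  seg 1: a=4 b=394/327 c=67/218 d=-335/654
  seg 2: a=5 b=185/654 c=-134/109 d=1573/5886
  seg 3: a=2 b=40/327 c=769/654 d=-241/654
  seg 4: a=4 b=44/109 c=-677/654 d=677/5886
S(6) = 958/327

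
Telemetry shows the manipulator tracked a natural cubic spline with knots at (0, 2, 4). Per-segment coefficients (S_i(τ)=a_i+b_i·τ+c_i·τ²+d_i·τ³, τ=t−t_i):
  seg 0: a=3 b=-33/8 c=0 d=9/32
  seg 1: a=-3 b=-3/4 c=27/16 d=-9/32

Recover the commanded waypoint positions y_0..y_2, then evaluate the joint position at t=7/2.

y_0=3 y_1=-3 y_2=0
S(7/2) = -327/256

y_0 = S_0(0) = a_0 = 3
y_1 = S_1(0) = a_1 = -3
y_2 = S_1(2) = 0
t_q=7/2 is in segment 1 (τ=3/2); S_1(τ)=-327/256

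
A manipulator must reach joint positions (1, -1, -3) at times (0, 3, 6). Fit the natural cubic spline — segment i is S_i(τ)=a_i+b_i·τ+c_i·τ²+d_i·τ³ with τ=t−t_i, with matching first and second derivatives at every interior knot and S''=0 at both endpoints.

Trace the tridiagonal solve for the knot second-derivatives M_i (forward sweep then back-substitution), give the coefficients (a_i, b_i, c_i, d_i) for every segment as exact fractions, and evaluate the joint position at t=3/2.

  seg 0: a=1 b=-2/3 c=0 d=0
  seg 1: a=-1 b=-2/3 c=0 d=0
S(3/2) = 0

Δ: Δ0=-2/3, Δ1=-2/3
row 1: diag=12, rhs=0; c'=1/4, d'=0
back: M1=0
M: M0=0, M1=0, M2=0
seg 0: a=1, c=M0/2=0, d=(M1−M0)/(6·3)=0, b=Δ0−h0·(2M0+M1)/6=-2/3
seg 1: a=-1, c=M1/2=0, d=(M2−M1)/(6·3)=0, b=Δ1−h1·(2M1+M2)/6=-2/3
t_q=3/2 → seg 0, τ=3/2; S=1+-2/3·τ+0·τ²+0·τ³=0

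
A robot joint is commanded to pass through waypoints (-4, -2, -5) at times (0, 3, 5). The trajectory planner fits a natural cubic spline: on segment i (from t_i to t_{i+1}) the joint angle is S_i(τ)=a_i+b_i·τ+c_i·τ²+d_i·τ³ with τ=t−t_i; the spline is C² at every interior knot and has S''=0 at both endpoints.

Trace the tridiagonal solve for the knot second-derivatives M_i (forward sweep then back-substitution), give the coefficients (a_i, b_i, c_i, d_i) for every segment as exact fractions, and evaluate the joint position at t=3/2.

  seg 0: a=-4 b=79/60 c=0 d=-13/180
  seg 1: a=-2 b=-19/30 c=-13/20 d=13/120
S(3/2) = -363/160

Δ: Δ0=2/3, Δ1=-3/2
row 1: diag=10, rhs=-13; c'=1/5, d'=-13/10
back: M1=-13/10
M: M0=0, M1=-13/10, M2=0
seg 0: a=-4, c=M0/2=0, d=(M1−M0)/(6·3)=-13/180, b=Δ0−h0·(2M0+M1)/6=79/60
seg 1: a=-2, c=M1/2=-13/20, d=(M2−M1)/(6·2)=13/120, b=Δ1−h1·(2M1+M2)/6=-19/30
t_q=3/2 → seg 0, τ=3/2; S=-4+79/60·τ+0·τ²+-13/180·τ³=-363/160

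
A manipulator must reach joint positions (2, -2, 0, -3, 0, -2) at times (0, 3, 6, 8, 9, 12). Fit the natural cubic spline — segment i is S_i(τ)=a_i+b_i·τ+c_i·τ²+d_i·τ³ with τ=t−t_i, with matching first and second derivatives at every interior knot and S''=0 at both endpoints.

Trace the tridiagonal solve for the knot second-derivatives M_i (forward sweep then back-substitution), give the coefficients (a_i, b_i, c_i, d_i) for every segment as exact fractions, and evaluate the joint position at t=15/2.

Δ: Δ0=-4/3, Δ1=2/3, Δ2=-3/2, Δ3=3, Δ4=-2/3
row 1: diag=12, rhs=12; c'=1/4, d'=1
row 2: denom=10−3·1/4=37/4; d'=(-13−3·1)/(37/4)=-64/37
row 3: denom=6−2·8/37=206/37; d'=(27−2·-64/37)/(206/37)=1127/206
row 4: denom=8−1·37/206=1611/206; d'=(-22−1·1127/206)/(1611/206)=-5659/1611
back: M4=-5659/1611
back: M3=1127/206−37/206·-5659/1611=9830/1611
back: M2=-64/37−8/37·9830/1611=-4912/1611
back: M1=1−1/4·-4912/1611=2839/1611
M: M0=0, M1=2839/1611, M2=-4912/1611, M3=9830/1611, M4=-5659/1611, M5=0
seg 0: a=2, c=M0/2=0, d=(M1−M0)/(6·3)=2839/28998, b=Δ0−h0·(2M0+M1)/6=-7135/3222
seg 1: a=-2, c=M1/2=2839/3222, d=(M2−M1)/(6·3)=-7751/28998, b=Δ1−h1·(2M1+M2)/6=691/1611
seg 2: a=0, c=M2/2=-2456/1611, d=(M3−M2)/(6·2)=273/358, b=Δ2−h2·(2M2+M3)/6=-4837/3222
seg 3: a=-3, c=M3/2=4915/1611, d=(M4−M3)/(6·1)=-1721/1074, b=Δ3−h3·(2M3+M4)/6=4999/3222
seg 4: a=0, c=M4/2=-5659/3222, d=(M5−M4)/(6·3)=5659/28998, b=Δ4−h4·(2M4+M5)/6=4585/1611
t_q=15/2 → seg 2, τ=3/2; S=0+-4837/3222·τ+-2456/1611·τ²+273/358·τ³=-26707/8592

  seg 0: a=2 b=-7135/3222 c=0 d=2839/28998
  seg 1: a=-2 b=691/1611 c=2839/3222 d=-7751/28998
  seg 2: a=0 b=-4837/3222 c=-2456/1611 d=273/358
  seg 3: a=-3 b=4999/3222 c=4915/1611 d=-1721/1074
  seg 4: a=0 b=4585/1611 c=-5659/3222 d=5659/28998
S(15/2) = -26707/8592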